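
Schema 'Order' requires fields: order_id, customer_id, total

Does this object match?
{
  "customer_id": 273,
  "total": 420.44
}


Checking required fields...
Missing: order_id
Invalid - missing required field 'order_id'


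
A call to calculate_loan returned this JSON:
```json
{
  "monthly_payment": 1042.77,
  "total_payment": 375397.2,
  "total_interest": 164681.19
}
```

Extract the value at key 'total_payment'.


375397.2


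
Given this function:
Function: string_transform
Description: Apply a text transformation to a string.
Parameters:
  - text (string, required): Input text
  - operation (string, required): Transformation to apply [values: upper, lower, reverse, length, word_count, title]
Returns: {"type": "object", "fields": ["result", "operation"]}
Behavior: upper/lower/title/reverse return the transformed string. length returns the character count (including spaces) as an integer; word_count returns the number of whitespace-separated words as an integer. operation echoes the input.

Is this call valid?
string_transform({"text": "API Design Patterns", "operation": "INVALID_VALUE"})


Checking parameter values...
Parameter 'operation' has value 'INVALID_VALUE' not in allowed: upper, lower, reverse, length, word_count, title
Invalid - 'operation' must be one of upper, lower, reverse, length, word_count, title


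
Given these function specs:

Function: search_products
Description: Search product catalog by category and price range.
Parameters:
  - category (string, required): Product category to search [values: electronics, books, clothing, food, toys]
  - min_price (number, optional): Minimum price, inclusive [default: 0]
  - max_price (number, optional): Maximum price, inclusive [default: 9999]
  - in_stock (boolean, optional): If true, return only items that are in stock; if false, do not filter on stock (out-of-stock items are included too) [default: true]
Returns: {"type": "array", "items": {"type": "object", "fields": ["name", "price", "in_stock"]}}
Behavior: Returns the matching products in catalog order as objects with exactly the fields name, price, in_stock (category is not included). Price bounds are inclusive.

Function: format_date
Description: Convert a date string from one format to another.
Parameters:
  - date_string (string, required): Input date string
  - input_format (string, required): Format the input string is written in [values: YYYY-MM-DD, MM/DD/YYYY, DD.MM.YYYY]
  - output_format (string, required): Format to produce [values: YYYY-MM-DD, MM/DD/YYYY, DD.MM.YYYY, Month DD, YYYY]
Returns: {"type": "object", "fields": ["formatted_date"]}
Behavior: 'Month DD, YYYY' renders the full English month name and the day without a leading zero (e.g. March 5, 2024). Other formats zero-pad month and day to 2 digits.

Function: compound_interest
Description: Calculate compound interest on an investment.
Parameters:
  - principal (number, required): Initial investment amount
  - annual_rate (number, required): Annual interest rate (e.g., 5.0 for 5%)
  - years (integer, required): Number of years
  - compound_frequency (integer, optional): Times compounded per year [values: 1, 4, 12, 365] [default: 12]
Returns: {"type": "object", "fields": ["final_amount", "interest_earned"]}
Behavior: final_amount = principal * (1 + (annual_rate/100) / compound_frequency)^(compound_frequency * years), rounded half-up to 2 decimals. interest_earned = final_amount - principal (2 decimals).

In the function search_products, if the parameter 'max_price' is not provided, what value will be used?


The search_products spec declares:
  - max_price (number, optional): Maximum price, inclusive [default: 9999]
Default:
9999


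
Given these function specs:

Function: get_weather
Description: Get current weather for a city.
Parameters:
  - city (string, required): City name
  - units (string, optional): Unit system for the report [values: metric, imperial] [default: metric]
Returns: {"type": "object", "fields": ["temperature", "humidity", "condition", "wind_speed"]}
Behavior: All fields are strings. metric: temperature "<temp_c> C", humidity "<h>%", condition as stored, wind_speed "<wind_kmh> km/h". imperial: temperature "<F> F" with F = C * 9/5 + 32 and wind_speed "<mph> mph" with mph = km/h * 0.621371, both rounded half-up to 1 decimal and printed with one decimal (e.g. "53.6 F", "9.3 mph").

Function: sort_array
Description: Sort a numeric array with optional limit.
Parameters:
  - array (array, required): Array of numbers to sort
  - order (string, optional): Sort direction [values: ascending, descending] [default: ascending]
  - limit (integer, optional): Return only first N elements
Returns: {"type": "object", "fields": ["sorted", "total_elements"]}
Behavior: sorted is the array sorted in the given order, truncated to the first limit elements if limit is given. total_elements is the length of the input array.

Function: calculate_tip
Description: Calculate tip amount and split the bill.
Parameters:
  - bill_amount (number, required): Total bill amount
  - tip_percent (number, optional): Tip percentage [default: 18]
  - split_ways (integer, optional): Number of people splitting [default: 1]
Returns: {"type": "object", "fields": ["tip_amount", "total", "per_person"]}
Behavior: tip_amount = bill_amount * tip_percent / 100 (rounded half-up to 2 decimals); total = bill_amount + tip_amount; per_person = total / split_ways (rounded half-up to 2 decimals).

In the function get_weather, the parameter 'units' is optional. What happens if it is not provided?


The get_weather spec declares:
  - units (string, optional): Unit system for the report [values: metric, imperial] [default: metric]
It defaults to metric


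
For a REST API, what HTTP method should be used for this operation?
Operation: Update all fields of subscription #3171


GET = read, POST = create, PUT = update/replace, DELETE = remove
This operation is an update/replace.
PUT


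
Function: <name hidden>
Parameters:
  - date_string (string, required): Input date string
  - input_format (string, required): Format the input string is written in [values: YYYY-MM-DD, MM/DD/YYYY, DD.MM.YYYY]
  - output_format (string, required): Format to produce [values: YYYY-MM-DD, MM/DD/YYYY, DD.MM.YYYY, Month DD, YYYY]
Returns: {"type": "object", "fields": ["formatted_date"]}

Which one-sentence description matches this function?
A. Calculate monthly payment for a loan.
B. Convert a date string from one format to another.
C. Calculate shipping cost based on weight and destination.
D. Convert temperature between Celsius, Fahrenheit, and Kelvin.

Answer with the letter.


Parameters date_string, input_format, output_format and return ["formatted_date"] fit: Convert a date string from one format to another.
B


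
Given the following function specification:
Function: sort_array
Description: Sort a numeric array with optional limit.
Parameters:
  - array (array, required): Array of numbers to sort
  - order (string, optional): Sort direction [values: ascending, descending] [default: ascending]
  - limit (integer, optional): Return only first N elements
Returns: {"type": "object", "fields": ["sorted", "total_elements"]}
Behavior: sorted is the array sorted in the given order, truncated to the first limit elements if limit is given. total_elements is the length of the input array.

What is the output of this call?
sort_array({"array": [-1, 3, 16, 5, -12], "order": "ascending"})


sorted ascending: [-12, -1, 3, 5, 16]
total_elements = len(input) = 5
Output:
{"sorted": [-12, -1, 3, 5, 16], "total_elements": 5}


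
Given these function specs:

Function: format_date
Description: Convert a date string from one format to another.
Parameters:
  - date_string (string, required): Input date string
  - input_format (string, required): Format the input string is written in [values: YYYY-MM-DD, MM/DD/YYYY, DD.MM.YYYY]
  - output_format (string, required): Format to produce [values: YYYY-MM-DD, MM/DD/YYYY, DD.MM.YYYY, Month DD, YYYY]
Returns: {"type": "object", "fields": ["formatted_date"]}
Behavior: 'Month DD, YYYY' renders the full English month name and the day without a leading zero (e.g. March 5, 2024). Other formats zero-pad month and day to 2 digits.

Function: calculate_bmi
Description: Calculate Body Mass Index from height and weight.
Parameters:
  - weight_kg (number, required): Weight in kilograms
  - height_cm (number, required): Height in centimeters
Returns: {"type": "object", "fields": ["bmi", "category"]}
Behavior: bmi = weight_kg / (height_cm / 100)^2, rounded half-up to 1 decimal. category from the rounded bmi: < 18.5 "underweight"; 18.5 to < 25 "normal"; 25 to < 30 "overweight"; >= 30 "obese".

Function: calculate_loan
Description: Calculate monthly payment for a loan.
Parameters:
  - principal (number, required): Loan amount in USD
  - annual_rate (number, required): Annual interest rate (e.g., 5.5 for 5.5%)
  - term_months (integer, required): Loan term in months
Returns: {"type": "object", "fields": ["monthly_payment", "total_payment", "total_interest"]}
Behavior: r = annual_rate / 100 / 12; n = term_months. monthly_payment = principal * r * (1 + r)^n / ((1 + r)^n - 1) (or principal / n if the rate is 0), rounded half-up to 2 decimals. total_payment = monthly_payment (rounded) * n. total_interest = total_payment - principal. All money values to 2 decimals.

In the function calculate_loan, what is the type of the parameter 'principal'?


The calculate_loan spec declares:
  - principal (number, required): Loan amount in USD
Type:
number


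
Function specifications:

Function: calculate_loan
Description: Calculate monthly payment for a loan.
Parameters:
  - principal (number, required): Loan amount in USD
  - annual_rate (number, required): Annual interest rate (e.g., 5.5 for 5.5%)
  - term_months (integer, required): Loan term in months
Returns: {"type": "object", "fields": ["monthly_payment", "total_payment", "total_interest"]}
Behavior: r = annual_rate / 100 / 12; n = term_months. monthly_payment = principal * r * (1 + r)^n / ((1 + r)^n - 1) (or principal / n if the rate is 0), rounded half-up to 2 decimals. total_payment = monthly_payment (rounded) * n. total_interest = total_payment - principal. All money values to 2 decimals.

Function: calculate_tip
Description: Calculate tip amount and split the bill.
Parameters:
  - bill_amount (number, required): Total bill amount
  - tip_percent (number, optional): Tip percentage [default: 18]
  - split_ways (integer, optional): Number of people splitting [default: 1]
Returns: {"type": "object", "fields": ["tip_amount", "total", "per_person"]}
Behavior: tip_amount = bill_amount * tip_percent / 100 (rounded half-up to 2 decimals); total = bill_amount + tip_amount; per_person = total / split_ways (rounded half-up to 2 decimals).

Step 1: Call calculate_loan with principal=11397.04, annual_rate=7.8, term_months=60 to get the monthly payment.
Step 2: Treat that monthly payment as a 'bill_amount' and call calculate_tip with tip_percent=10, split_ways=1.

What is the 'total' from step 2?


Step 1: calculate_loan(principal=11397.04, annual_rate=7.8, term_months=60)
  r = 7.8 / 100 / 12 = 0.0065 (keep full precision)
  (1 + r)^60 = 1.47511797
  monthly_payment = 11397.04 * 0.0065 * 1.47511797 / (1.47511797 - 1) = 230.001531 -> 230.00
  total_payment = 230.00 * 60 = 13800.00
  total_interest = 13800.00 - 11397.04 = 2402.96
  -> monthly_payment = 230.00
Step 2: calculate_tip(bill_amount=230.0, tip_percent=10, split_ways=1)
  tip_amount = 230.0 * 10/100 = 23 -> 23.00
  total = 230.0 + 23.00 = 253.00
  per_person = 253.00 / 1 = 253 -> 253.00
  -> total = 253.00
$253.00


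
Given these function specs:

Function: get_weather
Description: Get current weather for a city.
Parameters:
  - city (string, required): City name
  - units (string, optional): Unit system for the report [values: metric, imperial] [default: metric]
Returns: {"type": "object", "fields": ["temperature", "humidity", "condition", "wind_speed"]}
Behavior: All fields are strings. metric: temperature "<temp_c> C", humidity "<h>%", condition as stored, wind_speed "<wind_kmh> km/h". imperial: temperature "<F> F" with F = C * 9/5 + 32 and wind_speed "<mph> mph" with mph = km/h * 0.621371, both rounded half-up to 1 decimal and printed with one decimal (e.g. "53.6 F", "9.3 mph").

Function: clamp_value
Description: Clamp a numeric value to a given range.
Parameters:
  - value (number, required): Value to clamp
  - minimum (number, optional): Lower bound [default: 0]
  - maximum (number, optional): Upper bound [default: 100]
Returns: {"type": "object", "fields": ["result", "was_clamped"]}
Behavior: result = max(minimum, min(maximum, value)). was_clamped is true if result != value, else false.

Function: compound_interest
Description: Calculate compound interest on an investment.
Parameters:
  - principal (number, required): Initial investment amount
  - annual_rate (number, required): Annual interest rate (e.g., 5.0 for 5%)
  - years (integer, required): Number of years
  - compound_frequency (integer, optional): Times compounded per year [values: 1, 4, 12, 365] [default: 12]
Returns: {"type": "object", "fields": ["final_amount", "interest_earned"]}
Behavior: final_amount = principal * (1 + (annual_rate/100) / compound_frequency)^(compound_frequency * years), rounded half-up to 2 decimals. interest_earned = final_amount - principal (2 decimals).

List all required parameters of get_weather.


Parameters of get_weather and their required/optional flag:
  city: required
  units: optional
city


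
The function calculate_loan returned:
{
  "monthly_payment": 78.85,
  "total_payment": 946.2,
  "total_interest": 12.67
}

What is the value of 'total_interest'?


12.67


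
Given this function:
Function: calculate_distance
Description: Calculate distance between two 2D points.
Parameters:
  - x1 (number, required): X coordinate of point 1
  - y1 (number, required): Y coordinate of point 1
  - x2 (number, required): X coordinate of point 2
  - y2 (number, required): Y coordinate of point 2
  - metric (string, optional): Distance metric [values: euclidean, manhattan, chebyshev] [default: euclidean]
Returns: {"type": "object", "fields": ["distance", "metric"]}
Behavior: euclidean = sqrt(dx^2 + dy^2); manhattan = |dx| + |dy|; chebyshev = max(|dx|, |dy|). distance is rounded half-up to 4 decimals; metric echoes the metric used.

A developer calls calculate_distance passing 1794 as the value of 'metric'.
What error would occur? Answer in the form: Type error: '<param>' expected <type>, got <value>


Spec: 'metric' is declared as string; 1794 is an integer.
Type error: 'metric' expected string, got 1794


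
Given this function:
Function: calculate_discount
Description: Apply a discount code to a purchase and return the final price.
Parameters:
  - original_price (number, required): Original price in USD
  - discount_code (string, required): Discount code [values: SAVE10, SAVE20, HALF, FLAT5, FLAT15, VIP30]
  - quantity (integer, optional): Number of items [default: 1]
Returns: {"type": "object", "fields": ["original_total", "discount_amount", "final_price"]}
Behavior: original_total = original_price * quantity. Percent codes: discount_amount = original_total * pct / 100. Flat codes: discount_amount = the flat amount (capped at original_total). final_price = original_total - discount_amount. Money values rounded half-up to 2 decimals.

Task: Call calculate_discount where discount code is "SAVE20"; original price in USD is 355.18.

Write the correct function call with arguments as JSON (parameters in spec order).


Mapping each described value to its parameter name:
  'Discount code' -> discount_code = "SAVE20"
  'Original price in USD' -> original_price = 355.18
calculate_discount({"original_price": 355.18, "discount_code": "SAVE20"})


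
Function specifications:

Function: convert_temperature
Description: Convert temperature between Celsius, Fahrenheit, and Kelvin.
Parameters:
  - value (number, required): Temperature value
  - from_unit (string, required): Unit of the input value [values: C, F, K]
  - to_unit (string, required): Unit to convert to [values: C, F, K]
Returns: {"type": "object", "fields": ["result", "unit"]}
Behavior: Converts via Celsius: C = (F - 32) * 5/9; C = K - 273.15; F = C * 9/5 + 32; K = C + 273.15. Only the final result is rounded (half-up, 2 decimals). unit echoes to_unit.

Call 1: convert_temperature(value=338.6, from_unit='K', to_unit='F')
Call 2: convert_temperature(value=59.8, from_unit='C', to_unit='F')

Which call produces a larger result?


Call 1:
  To C: 338.6 - 273.15 = 65.45
  To F: 65.45 * 9/5 + 32 = 149.81
  Round to 2 decimals: 149.81
  -> 149.81 F
Call 2:
  Input already in C: 59.8
  To F: 59.8 * 9/5 + 32 = 139.64
  Round to 2 decimals: 139.64
  -> 139.64 F
Call 1 (149.81 F)


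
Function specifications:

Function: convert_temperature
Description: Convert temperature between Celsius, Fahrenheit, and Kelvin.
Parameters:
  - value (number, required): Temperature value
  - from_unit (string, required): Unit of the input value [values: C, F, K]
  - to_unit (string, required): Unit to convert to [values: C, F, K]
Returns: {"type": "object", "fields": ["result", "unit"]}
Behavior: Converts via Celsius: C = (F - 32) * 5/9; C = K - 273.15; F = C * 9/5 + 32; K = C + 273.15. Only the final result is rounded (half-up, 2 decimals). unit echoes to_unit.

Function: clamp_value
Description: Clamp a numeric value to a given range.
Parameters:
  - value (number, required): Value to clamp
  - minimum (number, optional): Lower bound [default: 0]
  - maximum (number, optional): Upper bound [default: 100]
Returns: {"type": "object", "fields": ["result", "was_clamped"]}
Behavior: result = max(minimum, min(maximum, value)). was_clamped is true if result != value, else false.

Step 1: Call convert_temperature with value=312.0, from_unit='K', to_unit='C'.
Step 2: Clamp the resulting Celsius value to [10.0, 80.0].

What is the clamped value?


Step 1: convert_temperature(value=312.0, from_unit=K, to_unit=C)
  To C: 312 - 273.15 = 38.85
  Target is C: 38.85
  Round to 2 decimals: 38.85
  -> result = 38.85 C
Step 2: clamp_value(value=38.85, minimum=10.0, maximum=80.0)
  result = max(10.0, min(80.0, 38.85)) = max(10.0, 38.85) = 38.85
  was_clamped = (38.85 != 38.85) = false
  -> result = 38.85
38.85


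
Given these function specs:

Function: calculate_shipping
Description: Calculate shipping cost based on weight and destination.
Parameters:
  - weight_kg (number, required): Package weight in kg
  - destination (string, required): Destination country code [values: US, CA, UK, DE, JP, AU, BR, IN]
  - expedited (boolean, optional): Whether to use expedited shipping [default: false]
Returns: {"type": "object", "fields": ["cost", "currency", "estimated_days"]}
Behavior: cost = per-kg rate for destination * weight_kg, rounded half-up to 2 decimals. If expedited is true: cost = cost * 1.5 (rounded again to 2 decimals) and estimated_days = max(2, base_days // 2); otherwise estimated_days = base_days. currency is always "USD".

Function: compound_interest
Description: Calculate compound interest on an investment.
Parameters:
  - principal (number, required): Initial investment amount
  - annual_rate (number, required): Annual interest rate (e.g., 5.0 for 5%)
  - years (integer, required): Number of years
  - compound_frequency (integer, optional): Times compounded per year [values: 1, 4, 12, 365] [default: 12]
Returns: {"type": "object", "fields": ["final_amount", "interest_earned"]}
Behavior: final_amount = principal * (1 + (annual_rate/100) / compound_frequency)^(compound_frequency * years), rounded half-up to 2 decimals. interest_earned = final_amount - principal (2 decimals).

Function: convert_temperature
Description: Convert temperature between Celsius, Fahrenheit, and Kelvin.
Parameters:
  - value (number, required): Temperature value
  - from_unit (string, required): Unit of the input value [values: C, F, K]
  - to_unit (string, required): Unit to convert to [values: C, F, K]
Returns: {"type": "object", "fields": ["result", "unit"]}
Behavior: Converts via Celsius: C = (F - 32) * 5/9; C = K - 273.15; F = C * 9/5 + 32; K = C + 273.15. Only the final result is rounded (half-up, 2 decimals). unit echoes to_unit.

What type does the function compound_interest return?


The compound_interest spec declares Returns: {"type": "object", "fields": ["final_amount", "interest_earned"]}
Type:
object


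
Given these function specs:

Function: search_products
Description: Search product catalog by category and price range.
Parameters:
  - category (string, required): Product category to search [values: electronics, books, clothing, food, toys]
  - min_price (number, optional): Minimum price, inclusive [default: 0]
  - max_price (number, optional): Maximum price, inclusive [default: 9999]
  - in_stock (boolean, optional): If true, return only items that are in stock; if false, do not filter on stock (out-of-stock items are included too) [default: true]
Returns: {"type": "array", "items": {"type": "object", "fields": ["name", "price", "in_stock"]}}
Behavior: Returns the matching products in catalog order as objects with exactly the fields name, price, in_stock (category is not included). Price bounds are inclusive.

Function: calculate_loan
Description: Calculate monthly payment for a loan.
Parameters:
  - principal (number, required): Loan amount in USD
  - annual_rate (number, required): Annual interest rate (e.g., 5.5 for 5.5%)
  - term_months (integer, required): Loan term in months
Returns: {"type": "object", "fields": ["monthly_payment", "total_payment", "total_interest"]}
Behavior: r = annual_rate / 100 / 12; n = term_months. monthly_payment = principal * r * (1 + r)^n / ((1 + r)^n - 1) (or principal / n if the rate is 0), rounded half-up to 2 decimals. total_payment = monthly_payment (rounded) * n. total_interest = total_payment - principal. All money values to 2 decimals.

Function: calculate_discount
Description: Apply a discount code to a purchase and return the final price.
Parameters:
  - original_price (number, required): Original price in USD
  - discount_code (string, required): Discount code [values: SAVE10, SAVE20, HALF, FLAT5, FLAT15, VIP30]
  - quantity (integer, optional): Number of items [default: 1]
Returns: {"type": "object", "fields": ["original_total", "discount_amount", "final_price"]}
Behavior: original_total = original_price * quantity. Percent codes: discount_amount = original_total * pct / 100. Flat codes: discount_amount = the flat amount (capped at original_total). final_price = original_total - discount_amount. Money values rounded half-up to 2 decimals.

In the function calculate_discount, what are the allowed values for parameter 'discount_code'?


The calculate_discount spec declares:
  - discount_code (string, required): Discount code [values: SAVE10, SAVE20, HALF, FLAT5, FLAT15, VIP30]
Allowed values:
SAVE10, SAVE20, HALF, FLAT5, FLAT15, VIP30


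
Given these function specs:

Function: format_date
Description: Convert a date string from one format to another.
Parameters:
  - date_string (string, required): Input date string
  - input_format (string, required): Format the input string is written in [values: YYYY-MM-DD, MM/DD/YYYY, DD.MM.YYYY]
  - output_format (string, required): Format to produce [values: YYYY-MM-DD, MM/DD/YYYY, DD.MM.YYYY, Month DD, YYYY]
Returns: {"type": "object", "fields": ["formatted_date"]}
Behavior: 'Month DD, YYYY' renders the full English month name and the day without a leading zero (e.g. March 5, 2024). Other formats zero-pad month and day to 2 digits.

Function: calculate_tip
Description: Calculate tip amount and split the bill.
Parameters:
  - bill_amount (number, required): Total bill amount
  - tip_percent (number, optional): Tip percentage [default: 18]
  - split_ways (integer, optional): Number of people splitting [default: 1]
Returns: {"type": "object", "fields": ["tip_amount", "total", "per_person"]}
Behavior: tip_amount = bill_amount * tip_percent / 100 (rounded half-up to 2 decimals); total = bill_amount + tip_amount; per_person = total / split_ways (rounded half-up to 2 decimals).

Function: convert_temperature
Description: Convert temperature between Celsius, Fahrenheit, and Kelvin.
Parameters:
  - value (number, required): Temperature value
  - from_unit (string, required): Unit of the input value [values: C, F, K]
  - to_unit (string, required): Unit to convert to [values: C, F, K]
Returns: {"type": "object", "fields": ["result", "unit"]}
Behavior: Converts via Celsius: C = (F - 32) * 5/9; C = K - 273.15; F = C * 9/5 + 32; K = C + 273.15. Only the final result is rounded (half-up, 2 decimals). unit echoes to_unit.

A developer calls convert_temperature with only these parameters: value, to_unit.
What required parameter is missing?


Required parameters: value, from_unit, to_unit
Provided: value, to_unit
Missing: from_unit
from_unit


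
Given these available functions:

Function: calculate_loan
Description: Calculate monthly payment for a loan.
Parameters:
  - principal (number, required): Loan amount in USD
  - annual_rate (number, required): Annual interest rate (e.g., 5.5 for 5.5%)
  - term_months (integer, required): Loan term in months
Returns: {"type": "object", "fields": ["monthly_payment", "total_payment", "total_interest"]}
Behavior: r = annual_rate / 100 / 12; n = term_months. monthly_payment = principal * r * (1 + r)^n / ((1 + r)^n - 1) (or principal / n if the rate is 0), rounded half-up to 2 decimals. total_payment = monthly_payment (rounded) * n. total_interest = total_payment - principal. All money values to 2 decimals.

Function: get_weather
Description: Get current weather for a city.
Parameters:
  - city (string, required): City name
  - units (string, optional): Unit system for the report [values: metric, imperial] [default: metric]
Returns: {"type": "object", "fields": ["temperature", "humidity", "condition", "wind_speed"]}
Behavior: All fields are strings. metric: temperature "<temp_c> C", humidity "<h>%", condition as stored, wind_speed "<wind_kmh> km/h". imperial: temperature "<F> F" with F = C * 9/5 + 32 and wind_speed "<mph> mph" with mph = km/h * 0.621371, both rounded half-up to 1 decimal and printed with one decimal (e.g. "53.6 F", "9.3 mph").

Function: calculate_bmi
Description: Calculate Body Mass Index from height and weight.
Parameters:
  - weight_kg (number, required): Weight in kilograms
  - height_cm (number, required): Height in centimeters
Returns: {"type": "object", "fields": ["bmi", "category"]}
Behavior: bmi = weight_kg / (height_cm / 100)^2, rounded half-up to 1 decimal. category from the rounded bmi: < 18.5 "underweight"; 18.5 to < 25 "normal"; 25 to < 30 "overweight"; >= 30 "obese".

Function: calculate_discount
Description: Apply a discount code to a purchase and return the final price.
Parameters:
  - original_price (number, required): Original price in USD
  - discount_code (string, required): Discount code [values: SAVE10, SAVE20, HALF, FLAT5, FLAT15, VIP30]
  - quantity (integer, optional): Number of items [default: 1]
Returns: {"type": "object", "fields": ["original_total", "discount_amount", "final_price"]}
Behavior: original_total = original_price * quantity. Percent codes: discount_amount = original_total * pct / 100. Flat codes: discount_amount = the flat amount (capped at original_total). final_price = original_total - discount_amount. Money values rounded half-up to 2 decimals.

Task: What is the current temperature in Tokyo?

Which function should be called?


The task needs a function whose description is: Get current weather for a city.
get_weather


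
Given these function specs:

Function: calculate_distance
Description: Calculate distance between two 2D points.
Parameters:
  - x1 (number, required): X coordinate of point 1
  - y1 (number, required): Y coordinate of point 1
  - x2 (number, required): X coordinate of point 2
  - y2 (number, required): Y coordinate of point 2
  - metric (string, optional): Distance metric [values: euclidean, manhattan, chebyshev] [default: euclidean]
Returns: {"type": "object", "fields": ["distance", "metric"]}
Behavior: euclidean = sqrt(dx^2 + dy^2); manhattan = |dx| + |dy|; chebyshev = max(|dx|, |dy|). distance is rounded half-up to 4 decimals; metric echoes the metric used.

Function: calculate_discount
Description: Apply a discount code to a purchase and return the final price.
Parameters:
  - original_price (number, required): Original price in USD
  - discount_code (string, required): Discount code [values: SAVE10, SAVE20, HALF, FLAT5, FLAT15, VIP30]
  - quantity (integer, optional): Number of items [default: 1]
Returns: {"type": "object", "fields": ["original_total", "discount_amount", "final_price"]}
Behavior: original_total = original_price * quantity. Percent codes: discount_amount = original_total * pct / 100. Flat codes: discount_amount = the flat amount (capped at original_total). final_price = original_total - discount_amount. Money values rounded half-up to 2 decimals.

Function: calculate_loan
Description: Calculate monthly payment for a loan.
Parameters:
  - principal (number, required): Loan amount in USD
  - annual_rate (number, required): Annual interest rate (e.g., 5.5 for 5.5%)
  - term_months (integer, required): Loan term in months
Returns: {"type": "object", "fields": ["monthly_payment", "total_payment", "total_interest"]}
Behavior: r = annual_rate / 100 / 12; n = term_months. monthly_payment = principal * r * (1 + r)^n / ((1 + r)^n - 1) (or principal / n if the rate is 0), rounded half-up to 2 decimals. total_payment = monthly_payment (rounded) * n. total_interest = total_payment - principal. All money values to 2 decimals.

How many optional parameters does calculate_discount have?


Parameters of calculate_discount: original_price (required), discount_code (required), quantity (optional)
Optional count:
1


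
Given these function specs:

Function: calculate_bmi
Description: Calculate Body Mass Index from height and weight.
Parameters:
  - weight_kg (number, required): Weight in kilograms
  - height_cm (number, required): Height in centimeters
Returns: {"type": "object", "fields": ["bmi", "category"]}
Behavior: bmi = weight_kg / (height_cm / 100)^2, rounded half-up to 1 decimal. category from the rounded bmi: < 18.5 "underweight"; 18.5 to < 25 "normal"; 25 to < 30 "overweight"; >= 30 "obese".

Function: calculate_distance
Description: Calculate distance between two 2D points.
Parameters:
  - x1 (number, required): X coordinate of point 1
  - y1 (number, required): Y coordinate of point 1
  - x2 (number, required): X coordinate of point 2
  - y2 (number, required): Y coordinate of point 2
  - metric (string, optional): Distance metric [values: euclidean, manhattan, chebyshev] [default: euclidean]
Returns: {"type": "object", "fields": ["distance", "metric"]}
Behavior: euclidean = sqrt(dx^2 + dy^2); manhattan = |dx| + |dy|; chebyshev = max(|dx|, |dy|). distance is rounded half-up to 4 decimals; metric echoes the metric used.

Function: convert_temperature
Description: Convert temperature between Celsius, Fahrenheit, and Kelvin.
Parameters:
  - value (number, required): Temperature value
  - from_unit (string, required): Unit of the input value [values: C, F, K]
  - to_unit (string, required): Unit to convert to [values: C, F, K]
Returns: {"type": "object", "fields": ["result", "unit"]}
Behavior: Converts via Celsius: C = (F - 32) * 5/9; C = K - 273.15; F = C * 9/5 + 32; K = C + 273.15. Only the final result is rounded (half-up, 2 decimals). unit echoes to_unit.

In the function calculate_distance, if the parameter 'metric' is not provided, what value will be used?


The calculate_distance spec declares:
  - metric (string, optional): Distance metric [values: euclidean, manhattan, chebyshev] [default: euclidean]
Default:
euclidean


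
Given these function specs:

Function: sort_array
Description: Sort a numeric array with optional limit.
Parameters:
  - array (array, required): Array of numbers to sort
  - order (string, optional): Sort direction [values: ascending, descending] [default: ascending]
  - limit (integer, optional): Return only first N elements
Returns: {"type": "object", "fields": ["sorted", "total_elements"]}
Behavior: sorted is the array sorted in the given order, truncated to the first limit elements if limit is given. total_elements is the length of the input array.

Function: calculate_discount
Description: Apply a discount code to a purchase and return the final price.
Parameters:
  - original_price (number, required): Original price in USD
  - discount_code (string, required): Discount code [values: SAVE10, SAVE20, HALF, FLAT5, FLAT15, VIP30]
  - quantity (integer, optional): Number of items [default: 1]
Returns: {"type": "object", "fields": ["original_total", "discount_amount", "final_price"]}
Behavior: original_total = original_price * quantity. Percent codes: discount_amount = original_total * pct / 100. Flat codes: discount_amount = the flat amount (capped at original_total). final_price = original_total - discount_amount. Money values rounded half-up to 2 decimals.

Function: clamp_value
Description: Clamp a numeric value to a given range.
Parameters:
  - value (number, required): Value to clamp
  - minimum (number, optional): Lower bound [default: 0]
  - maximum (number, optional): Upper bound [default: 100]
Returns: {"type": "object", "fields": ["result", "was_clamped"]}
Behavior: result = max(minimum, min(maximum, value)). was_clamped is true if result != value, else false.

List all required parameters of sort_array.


Parameters of sort_array and their required/optional flag:
  array: required
  order: optional
  limit: optional
array


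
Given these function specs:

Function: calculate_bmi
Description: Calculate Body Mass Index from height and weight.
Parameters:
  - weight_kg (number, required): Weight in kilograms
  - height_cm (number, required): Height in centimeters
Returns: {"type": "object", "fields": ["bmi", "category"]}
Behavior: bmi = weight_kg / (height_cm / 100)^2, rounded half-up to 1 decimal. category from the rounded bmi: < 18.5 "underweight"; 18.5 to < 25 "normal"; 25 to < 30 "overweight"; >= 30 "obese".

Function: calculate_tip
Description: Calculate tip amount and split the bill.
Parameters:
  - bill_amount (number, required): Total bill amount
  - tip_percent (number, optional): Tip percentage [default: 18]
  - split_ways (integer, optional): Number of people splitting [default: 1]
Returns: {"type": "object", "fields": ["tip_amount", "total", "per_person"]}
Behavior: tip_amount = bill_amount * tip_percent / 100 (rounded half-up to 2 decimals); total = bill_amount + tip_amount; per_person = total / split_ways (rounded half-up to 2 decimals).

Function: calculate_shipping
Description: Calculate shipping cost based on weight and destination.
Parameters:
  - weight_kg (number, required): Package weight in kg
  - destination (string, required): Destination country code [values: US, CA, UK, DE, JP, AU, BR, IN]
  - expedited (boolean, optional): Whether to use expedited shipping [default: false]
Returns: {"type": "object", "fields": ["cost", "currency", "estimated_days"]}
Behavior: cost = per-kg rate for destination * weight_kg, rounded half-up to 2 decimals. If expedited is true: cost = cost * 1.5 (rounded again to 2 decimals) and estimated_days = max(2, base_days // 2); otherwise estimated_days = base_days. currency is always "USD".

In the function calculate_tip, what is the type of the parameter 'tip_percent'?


The calculate_tip spec declares:
  - tip_percent (number, optional): Tip percentage [default: 18]
Type:
number


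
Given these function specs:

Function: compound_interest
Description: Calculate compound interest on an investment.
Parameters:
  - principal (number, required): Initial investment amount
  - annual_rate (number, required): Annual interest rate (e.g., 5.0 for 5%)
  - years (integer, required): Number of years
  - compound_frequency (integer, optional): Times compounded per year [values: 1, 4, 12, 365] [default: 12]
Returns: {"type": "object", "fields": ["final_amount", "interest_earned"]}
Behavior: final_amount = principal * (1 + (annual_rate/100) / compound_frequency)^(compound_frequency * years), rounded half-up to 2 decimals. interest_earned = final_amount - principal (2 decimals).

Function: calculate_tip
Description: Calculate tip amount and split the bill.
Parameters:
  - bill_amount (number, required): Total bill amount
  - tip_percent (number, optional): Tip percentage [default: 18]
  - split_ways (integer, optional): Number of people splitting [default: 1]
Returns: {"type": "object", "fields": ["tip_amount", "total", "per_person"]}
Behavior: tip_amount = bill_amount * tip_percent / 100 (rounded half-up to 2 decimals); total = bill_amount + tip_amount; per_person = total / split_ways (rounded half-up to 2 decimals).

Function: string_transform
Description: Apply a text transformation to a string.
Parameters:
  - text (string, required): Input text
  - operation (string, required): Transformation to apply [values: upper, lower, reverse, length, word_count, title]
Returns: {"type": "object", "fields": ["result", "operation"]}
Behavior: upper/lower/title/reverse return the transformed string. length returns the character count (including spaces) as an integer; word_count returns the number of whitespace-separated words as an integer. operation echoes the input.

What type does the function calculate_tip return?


The calculate_tip spec declares Returns: {"type": "object", "fields": ["tip_amount", "total", "per_person"]}
Type:
object


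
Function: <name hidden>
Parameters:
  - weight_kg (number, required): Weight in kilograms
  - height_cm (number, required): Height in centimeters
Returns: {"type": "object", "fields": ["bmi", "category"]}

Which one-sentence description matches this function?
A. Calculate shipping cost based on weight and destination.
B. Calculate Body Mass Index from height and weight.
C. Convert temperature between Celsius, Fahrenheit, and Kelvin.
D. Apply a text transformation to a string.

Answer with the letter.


Parameters weight_kg, height_cm and return ["bmi", "category"] fit: Calculate Body Mass Index from height and weight.
B


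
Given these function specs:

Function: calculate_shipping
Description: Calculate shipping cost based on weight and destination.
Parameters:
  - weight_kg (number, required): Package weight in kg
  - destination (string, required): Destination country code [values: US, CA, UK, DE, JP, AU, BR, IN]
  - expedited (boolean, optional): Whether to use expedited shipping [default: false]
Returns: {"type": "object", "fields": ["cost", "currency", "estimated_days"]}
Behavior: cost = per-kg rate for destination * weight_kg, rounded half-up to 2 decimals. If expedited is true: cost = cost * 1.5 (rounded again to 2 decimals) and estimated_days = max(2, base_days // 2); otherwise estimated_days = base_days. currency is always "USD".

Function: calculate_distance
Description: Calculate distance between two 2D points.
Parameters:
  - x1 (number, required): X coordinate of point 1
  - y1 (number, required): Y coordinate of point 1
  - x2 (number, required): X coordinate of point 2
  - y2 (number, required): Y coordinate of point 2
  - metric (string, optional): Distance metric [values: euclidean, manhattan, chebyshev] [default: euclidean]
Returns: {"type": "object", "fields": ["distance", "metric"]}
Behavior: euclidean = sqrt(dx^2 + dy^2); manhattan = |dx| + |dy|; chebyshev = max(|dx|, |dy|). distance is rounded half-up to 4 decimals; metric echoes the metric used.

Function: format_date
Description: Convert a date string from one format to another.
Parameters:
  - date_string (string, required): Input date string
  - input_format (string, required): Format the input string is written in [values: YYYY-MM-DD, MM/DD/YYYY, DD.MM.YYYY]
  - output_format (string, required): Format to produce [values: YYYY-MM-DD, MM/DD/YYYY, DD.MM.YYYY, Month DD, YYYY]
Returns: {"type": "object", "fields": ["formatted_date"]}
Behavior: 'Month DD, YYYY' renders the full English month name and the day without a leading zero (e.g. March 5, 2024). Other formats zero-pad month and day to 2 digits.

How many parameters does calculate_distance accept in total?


Parameters of calculate_distance: x1 (required), y1 (required), x2 (required), y2 (required), metric (optional)
Total:
5


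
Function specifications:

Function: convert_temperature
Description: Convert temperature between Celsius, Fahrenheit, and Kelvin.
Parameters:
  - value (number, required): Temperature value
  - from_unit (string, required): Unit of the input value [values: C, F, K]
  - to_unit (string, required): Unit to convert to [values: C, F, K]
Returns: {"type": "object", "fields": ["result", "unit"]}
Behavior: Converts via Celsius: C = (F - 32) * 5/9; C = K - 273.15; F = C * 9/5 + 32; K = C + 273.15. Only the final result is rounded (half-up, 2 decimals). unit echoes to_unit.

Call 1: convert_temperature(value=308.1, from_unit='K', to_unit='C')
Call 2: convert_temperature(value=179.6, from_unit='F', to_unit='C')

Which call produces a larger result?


Call 1:
  To C: 308.1 - 273.15 = 34.95
  Target is C: 34.95
  Round to 2 decimals: 34.95
  -> 34.95 C
Call 2:
  To C: (179.6 - 32) * 5/9 = 82
  Target is C: 82
  Round to 2 decimals: 82.0
  -> 82.0 C
Call 2 (82.0 C)
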